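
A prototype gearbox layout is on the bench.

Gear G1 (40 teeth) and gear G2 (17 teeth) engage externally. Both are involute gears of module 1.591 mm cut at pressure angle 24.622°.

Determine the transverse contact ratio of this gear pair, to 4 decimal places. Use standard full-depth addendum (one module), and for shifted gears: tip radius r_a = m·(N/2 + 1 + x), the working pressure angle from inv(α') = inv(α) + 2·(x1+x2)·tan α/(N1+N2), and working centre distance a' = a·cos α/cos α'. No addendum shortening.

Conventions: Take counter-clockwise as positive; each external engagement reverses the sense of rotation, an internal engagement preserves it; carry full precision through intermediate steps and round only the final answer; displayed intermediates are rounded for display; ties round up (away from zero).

1.4570

class = single-mesh tooth geometry [involute pair 40T × 17T, m = 1.591]
base radii: r_b1 = 28.926805, r_b2 = 12.293892
tip radii: r_a1 = 33.411000, r_a2 = 15.114500
no profile shift: α' = α, a' = a
action lengths: √(r_a1²−r_b1²) = 16.719297, √(r_a2²−r_b2²) = 8.792516
base pitch p_b = π·m·cos α = 4.543812
CR = (16.719297 + 8.792516 − 45.343500·sin 24.62200°)/4.543812 = 1.457005
contact ratio ≈ 1.4570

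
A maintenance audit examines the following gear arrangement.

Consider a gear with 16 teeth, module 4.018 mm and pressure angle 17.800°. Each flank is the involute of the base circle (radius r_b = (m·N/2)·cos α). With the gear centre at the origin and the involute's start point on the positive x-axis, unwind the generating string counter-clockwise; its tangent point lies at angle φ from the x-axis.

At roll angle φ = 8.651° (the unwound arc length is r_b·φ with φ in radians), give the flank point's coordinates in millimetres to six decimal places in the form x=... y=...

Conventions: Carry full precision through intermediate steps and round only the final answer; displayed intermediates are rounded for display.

x=30.952123 y=0.035036

single-mesh involute tooth geometry (16T wheel at module 4.018)
pitch radius r_p = m·N/2 = 4.018·16/2 = 32.144000
base radius r_b = r_p·cos α = 32.144000·cos 17.800° = 30.605247
roll angle φ = 8.651° = 0.15098843 rad
x = r_b·(cos φ + φ·sin φ) = 30.952123
y = r_b·(sin φ − φ·cos φ) = 0.035036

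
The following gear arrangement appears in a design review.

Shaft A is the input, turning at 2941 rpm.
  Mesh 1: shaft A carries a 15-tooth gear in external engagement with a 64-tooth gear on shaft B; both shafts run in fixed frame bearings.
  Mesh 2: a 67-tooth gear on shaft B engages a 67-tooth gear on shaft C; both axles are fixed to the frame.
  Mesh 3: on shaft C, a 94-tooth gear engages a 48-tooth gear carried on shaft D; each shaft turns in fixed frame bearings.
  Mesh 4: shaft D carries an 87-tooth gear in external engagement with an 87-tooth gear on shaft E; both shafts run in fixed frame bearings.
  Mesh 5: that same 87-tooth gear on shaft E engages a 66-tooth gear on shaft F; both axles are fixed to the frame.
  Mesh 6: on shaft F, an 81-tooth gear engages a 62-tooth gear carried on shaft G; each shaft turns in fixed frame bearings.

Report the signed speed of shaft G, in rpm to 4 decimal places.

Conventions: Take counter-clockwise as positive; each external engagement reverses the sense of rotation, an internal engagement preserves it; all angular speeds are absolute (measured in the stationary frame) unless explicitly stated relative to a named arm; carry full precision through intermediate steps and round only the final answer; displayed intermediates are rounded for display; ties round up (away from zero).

6-mesh fixed-axis compound train (all bearings frame-fixed)
mesh 1 [15T→64T]: ω = 2941.0000×15/64 = 689.2969 rpm, sense flips to −
mesh 2 [67T→67T]: ω = 689.2969×67/67 = 689.2969 rpm, sense flips to +
mesh 3 [94T→48T]: ω = 689.2969×94/48 = 1349.8730 rpm, sense flips to −
mesh 4 [87T→87T]: ω = 1349.8730×87/87 = 1349.8730 rpm, sense flips to +
mesh 5 [87T→66T]: ω = 1349.8730×87/66 = 1779.3781 rpm, sense flips to −
mesh 6 [81T→62T]: ω = 1779.3781×81/62 = 2324.6714 rpm, sense flips to +
signed output speed = +2324.6714 rpm

+2324.6714 rpm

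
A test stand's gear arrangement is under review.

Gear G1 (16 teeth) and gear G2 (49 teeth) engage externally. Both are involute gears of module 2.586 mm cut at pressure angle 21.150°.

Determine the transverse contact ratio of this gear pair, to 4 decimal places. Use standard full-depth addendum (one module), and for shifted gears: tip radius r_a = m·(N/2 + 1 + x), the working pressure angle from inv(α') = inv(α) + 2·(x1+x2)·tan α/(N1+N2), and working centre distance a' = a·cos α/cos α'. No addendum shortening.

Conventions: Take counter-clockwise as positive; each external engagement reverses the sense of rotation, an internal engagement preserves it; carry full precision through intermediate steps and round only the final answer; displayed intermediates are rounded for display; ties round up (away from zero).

class = single-mesh tooth geometry [involute pair 16T × 49T, m = 2.586]
base radii: r_b1 = 19.294436, r_b2 = 59.089211
tip radii: r_a1 = 23.274000, r_a2 = 65.943000
no profile shift: α' = α, a' = a
action lengths: √(r_a1²−r_b1²) = 13.015522, √(r_a2²−r_b2²) = 29.273613
base pitch p_b = π·m·cos α = 7.576907
CR = (13.015522 + 29.273613 − 84.045000·sin 21.15000°)/7.576907 = 1.579113
contact ratio ≈ 1.5791

1.5791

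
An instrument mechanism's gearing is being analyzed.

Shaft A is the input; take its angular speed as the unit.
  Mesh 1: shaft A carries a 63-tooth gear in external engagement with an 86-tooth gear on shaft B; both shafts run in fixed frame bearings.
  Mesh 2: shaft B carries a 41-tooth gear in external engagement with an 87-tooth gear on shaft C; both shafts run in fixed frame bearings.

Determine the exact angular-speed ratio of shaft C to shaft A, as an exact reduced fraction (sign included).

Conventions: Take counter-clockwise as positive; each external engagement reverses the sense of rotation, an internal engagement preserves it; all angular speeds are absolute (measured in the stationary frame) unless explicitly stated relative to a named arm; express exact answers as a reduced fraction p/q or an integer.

861/2494

class = fixed-axis compound train [2 meshes; 2 ratios multiply, 2 sense flips]
mesh 1 [63T→86T]: running ratio 63/86, sense −
mesh 2 [41T→87T]: running ratio 861/2494, sense +
ω_out/ω_in = 861/2494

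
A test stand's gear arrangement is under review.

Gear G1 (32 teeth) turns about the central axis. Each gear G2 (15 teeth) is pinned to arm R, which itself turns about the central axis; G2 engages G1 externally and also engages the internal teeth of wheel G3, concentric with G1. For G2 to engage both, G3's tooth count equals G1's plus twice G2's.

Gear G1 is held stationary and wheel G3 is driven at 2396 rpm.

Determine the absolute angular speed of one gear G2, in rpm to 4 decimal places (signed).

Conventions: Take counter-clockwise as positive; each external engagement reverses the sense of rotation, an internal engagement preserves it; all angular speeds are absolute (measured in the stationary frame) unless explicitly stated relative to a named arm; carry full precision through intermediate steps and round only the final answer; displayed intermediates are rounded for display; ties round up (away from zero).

+4951.7333 rpm

topology: planetary set — G1 32T / G2 15T / G3 62T, arm = carrier (Willis)
normalise by the input: solve with ω_ring = 1, then scale by 2396 rpm
ring teeth: 32 + 2·15 = 62
32(ω_sun−ω_arm) = −62(ω_ring−ω_arm),  ω_sun = 0, ω_ring = 1
32(0−ω_arm) = −62(1−ω_arm)  ⇒  94·ω_arm = 62  ⇒  ω_arm = 31/47
sun–planet mesh: 32·(0−31/47) = −15·(ω_p−ω_arm)  ⇒  ω_p−ω_arm = 992/705
ω_p = 31/47 + 992/705 = 31/15
scale: ω_p = 31/15 × 2396 rpm = +4951.7333 rpm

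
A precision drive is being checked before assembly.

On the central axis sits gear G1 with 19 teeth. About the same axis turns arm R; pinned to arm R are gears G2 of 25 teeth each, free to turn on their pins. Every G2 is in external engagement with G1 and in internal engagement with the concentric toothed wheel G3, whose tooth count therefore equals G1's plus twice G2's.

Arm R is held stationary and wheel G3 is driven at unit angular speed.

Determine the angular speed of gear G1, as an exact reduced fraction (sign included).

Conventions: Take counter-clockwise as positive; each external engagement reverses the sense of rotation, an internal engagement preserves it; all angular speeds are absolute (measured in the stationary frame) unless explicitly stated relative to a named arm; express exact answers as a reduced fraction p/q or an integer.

-69/19

planetary set (19T centre, 25T on arm, 69T internal) — Willis relation
ring teeth: 19 + 2·25 = 69
19(ω_sun−ω_arm) = −69(ω_ring−ω_arm),  ω_arm = 0, ω_ring = 1
ω_sun = 0 − (69/19)(1−0) = -69/19
exact speed ratio = -69/19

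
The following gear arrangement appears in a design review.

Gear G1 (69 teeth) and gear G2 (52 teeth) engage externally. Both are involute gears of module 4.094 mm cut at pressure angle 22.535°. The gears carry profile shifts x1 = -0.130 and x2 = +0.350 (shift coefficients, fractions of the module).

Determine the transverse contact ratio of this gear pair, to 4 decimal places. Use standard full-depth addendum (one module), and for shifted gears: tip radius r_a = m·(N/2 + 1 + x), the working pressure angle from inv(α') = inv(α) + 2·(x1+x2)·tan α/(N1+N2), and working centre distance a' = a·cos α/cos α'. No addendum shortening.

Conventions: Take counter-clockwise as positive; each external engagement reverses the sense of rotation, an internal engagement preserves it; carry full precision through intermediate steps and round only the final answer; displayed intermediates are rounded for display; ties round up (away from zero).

single-mesh involute tooth geometry (69T engaging 52T at module 4.094)
base radii: r_b1 = 130.458474, r_b2 = 98.316531
tip radii: r_a1 = 144.804780, r_a2 = 111.970900
inv(α') = inv(22.535°) + 2·(-0.130+0.350)·tan α/(69+52) = 0.02312830  ⇒  α' = 23.02516°
a' = a·cos α / cos α' = 247.6870·cos 22.535°/cos 23.02516° = 248.578459
action lengths: √(r_a1²−r_b1²) = 62.841155, √(r_a2²−r_b2²) = 53.584906
base pitch p_b = π·m·cos α = 11.879634
CR = (62.841155 + 53.584906 − 248.578459·sin 23.02516°)/11.879634 = 1.616064
contact ratio ≈ 1.6161

1.6161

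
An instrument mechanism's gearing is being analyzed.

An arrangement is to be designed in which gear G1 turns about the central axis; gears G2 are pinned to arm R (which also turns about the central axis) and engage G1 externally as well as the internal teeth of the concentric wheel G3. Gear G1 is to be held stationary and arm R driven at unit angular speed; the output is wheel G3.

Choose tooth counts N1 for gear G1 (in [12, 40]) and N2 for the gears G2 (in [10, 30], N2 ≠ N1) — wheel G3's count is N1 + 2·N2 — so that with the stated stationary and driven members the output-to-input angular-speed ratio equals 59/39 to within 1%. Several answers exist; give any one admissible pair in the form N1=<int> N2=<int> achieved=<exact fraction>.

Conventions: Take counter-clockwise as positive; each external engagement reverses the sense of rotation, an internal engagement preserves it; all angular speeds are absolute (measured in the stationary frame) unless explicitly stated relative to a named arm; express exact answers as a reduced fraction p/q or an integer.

N1=40 N2=19 achieved=59/39

topology: planetary set — design target 59/39, arm = carrier (Willis)
Willis with ω_sun = 0: ω_ring/ω_arm = (N1+N3)/N3; set equal to 59/39  ⇒  N3/N1 = 1/(59/39 − 1) = 39/20
N3 = N1 + 2·N2  ⇒  N2/N1 = (N3/N1 − 1)/2 = (39/20 − 1)/2 = 19/40
smallest multiple with N1 ≥ 12 and N2 ≥ 10: k = 1  ⇒  N1 = 1·40 = 40, N2 = 1·19 = 19 (N1 ≤ 40, N2 ≤ 30, N2 ≠ N1 ✓), N3 = 40 + 2·19 = 78
check: (N1+N3)/N3 with N1 = 40, N3 = 78 gives 59/39; |achieved − target| = 0 ≤ 59/3900 ✓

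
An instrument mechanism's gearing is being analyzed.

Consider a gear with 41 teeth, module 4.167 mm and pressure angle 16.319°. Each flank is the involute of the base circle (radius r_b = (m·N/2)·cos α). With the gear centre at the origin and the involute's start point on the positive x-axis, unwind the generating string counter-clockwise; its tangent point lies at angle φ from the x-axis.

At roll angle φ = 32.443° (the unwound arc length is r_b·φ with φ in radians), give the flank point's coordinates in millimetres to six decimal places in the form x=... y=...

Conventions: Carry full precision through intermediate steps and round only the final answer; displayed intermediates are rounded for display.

x=94.089834 y=4.804003

class = single-mesh tooth geometry [base-circle involute, m = 4.167, 41T]
pitch radius r_p = m·N/2 = 4.167·41/2 = 85.423500
base radius r_b = r_p·cos α = 85.423500·cos 16.319° = 81.981972
roll angle φ = 32.443° = 0.56623717 rad
x = r_b·(cos φ + φ·sin φ) = 94.089834
y = r_b·(sin φ − φ·cos φ) = 4.804003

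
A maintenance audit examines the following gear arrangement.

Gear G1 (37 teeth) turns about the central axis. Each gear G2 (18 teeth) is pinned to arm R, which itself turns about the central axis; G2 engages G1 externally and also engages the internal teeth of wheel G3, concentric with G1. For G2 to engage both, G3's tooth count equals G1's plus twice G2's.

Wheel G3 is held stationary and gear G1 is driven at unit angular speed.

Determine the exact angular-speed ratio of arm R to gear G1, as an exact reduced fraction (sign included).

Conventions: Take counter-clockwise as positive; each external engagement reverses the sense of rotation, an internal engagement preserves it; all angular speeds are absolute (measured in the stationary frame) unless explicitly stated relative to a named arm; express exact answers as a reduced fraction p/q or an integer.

planetary set (37T centre, 18T on arm, 73T internal) — Willis relation
ring teeth: 37 + 2·18 = 73
37(ω_sun−ω_arm) = −73(ω_ring−ω_arm),  ω_ring = 0, ω_sun = 1
37(1−ω_arm) = −73(0−ω_arm)  ⇒  110·ω_arm = 37  ⇒  ω_arm = 37/110
ω_out/ω_in = 37/110

37/110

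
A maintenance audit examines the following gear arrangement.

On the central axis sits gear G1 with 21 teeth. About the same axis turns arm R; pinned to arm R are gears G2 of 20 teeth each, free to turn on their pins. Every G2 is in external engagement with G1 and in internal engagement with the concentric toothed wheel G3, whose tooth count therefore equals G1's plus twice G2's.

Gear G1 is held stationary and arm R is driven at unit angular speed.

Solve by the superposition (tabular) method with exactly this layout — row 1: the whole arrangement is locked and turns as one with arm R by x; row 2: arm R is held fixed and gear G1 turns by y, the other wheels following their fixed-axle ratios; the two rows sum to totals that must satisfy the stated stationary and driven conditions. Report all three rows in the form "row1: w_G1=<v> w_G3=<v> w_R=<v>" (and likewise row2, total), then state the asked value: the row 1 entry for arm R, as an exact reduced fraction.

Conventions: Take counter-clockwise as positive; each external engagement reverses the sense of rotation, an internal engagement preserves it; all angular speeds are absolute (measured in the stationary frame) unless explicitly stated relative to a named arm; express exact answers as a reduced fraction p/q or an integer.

topology: planetary set — G1 21T / G2 20T / G3 61T, arm = carrier (Willis)
row 1 — lock + rotate with arm: ω_sun = ω_ring = ω_arm = x
superposition row 2 [arm held]: sun y, ring −(21/61)·y, arm 0
boundary: total ω_sun = x + y = 0 and total ω_arm = x = 1  ⇒  y = -1, x = 1
row 2 ring = −(21/61)·(-1) = 21/61
totals (row 1 + row 2): sun 1 + (-1) = 0, ring 1 + 21/61 = 82/61, arm 1 + 0 = 1
asked cell (row1, arm) = 1

row1: w_G1=1 w_G3=1 w_R=1
row2: w_G1=-1 w_G3=21/61 w_R=0
total: w_G1=0 w_G3=82/61 w_R=1
asked value: 1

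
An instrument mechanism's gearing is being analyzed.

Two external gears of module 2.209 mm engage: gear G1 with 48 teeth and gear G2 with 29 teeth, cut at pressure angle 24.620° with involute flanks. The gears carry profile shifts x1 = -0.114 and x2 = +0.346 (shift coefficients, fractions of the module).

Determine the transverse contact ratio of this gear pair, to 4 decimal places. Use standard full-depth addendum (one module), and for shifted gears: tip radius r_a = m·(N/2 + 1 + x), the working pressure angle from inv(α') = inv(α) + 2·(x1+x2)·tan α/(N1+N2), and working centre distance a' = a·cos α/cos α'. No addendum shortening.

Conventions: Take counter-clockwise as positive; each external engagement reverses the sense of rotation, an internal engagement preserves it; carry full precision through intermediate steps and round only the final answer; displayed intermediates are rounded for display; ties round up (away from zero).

class = single-mesh tooth geometry [involute pair 48T × 29T, m = 2.209]
base radii: r_b1 = 48.196355, r_b2 = 29.118631
tip radii: r_a1 = 54.973174, r_a2 = 35.003814
inv(α') = inv(24.620°) + 2·(-0.114+0.346)·tan α/(48+29) = 0.03131944  ⇒  α' = 25.34859°
a' = a·cos α / cos α' = 85.0465·cos 24.620°/cos 25.34859° = 85.551943
action lengths: √(r_a1²−r_b1²) = 26.441657, √(r_a2²−r_b2²) = 19.426073
base pitch p_b = π·m·cos α = 6.308888
CR = (26.441657 + 19.426073 − 85.551943·sin 25.34859°)/6.308888 = 1.464736
contact ratio ≈ 1.4647

1.4647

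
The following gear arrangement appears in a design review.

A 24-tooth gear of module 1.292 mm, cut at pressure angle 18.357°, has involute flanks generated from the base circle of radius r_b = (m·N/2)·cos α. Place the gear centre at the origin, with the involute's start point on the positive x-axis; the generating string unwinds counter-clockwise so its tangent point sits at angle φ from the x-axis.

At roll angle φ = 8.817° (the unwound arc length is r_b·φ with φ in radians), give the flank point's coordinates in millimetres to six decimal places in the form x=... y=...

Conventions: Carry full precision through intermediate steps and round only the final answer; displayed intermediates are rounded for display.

x=14.888244 y=0.017832

class = single-mesh tooth geometry [base-circle involute, m = 1.292, 24T]
pitch radius r_p = m·N/2 = 1.292·24/2 = 15.504000
base radius r_b = r_p·cos α = 15.504000·cos 18.357° = 14.715042
roll angle φ = 8.817° = 0.15388568 rad
x = r_b·(cos φ + φ·sin φ) = 14.888244
y = r_b·(sin φ − φ·cos φ) = 0.017832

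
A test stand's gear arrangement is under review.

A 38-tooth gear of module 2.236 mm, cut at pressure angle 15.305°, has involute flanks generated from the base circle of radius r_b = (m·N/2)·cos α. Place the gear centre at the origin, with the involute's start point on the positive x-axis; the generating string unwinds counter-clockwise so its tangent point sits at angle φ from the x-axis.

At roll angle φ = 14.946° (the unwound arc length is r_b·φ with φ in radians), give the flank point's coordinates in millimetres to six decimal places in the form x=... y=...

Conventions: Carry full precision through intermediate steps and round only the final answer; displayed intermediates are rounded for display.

x=42.347828 y=0.240808

single-mesh involute tooth geometry (38T wheel at module 2.236)
pitch radius r_p = m·N/2 = 2.236·38/2 = 42.484000
base radius r_b = r_p·cos α = 42.484000·cos 15.305° = 40.977279
roll angle φ = 14.946° = 0.26085691 rad
x = r_b·(cos φ + φ·sin φ) = 42.347828
y = r_b·(sin φ − φ·cos φ) = 0.240808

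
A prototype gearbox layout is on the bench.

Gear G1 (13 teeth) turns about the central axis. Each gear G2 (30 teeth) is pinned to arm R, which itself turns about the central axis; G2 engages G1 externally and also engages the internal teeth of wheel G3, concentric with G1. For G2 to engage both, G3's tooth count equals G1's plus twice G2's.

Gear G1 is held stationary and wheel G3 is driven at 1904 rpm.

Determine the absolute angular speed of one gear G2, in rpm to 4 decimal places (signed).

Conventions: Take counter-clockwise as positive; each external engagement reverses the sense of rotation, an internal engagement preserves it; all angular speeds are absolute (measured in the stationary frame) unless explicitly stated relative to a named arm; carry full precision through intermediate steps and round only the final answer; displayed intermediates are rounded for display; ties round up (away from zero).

+2316.5333 rpm

topology: planetary set — G1 13T / G2 30T / G3 73T, arm = carrier (Willis)
normalise by the input: solve with ω_ring = 1, then scale by 1904 rpm
ring teeth: 13 + 2·30 = 73
13(ω_sun−ω_arm) = −73(ω_ring−ω_arm),  ω_sun = 0, ω_ring = 1
13(0−ω_arm) = −73(1−ω_arm)  ⇒  86·ω_arm = 73  ⇒  ω_arm = 73/86
sun–planet mesh: 13·(0−73/86) = −30·(ω_p−ω_arm)  ⇒  ω_p−ω_arm = 949/2580
ω_p = 73/86 + 949/2580 = 73/60
scale: ω_p = 73/60 × 1904 rpm = +2316.5333 rpm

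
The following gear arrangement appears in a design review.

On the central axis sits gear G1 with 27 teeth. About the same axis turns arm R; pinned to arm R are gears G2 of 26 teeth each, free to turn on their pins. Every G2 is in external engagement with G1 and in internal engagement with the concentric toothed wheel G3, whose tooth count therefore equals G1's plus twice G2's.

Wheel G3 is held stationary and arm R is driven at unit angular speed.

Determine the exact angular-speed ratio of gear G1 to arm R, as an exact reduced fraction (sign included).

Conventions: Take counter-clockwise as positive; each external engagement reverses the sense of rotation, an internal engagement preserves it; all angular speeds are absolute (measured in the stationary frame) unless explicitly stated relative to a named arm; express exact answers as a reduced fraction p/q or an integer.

106/27

topology: planetary set — G1 27T / G2 26T / G3 79T, arm = carrier (Willis)
ring teeth: 27 + 2·26 = 79
27(ω_sun−ω_arm) = −79(ω_ring−ω_arm),  ω_ring = 0, ω_arm = 1
ω_sun = 1 − (79/27)(0−1) = 106/27
ω_out/ω_in = 106/27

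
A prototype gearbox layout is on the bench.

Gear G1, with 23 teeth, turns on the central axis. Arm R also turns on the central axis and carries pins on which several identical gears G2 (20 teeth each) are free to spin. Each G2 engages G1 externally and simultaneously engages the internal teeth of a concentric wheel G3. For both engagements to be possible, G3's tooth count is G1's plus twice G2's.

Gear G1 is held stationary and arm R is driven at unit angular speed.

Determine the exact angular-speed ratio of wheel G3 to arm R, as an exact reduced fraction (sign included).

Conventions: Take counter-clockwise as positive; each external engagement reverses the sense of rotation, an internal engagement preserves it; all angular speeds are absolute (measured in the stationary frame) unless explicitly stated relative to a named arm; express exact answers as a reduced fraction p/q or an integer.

class = planetary set [G3 = 23+2·20 = 63; Willis about the carrier]
ring teeth: 23 + 2·20 = 63
23(ω_sun−ω_arm) = −63(ω_ring−ω_arm),  ω_sun = 0, ω_arm = 1
ω_ring = 1 − (23/63)(0−1) = 86/63
ω_out/ω_in = 86/63

86/63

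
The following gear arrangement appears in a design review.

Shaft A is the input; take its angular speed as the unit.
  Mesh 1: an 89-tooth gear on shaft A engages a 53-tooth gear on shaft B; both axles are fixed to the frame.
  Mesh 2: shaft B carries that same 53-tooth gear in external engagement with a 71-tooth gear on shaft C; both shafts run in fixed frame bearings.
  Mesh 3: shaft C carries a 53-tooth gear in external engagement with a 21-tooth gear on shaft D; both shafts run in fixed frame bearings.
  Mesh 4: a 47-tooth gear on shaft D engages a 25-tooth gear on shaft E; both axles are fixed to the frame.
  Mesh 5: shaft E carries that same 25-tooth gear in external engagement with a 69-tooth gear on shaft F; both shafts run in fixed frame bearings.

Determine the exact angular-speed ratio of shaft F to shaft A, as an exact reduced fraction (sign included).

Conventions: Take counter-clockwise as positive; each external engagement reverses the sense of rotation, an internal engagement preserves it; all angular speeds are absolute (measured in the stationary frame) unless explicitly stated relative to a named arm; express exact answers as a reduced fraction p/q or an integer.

-221699/102879

class = fixed-axis compound train [5 meshes; 5 ratios multiply, 5 sense flips]
mesh 1 [89T→53T]: running ratio 89/53, sense −
mesh 2 [53T→71T]: running ratio 89/71, sense +
mesh 3 [53T→21T]: running ratio 4717/1491, sense −
mesh 4 [47T→25T]: running ratio 221699/37275, sense +
mesh 5 [25T→69T]: running ratio 221699/102879, sense −
ω_out/ω_in = -221699/102879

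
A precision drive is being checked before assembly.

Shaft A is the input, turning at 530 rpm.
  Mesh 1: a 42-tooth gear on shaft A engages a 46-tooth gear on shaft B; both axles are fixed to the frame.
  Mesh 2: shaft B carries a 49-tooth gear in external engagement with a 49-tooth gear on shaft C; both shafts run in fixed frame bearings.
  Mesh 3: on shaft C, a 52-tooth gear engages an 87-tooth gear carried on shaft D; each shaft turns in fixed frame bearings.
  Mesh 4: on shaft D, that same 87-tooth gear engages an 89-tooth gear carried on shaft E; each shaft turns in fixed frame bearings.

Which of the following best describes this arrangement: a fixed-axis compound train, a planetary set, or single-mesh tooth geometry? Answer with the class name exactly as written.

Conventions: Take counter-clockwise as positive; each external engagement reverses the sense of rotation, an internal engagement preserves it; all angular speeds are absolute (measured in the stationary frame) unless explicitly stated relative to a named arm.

4-mesh fixed-axis compound train (all bearings frame-fixed)
classification: fixed-axis compound train

fixed-axis compound train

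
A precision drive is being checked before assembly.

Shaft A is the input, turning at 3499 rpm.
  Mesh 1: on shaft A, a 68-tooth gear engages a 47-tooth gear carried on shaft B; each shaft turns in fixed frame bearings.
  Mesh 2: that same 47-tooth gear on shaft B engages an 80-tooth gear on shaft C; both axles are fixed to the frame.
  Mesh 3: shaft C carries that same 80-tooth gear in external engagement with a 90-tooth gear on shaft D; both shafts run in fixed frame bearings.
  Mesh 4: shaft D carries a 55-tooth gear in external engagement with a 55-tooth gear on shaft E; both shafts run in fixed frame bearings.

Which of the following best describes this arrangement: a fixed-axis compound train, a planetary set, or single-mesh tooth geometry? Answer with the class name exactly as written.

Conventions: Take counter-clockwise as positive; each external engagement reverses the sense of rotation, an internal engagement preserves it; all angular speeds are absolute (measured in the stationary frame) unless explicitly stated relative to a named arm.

fixed-axis compound train

recognized (5 fixed axles, 4 meshes): fixed-axis compound train
classification: fixed-axis compound train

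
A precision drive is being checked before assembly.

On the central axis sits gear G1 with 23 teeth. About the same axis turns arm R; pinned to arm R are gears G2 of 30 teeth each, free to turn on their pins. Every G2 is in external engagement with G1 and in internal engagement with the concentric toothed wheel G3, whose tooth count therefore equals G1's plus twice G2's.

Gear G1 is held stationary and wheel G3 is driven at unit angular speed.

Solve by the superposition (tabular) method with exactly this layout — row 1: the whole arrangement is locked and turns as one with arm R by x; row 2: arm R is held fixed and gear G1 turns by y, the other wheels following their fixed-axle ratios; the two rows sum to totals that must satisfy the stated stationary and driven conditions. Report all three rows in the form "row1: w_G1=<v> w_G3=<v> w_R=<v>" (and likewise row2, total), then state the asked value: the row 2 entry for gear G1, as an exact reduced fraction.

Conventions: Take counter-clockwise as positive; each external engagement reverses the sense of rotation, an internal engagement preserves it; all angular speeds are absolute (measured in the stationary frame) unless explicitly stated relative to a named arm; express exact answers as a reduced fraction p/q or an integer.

recognized (axles ride arm R): planetary set, 23/30/83 teeth
row 1: whole set turns with the arm by x
superposition row 2 [arm held]: sun y, ring −(23/83)·y, arm 0
boundary: total ω_sun = x + y = 0 and total ω_ring = x − (23/83)·y = 1  ⇒  y = -83/106, x = 83/106
row 2 ring = −(23/83)·(-83/106) = 23/106
totals (row 1 + row 2): sun 83/106 + (-83/106) = 0, ring 83/106 + 23/106 = 1, arm 83/106 + 0 = 83/106
asked cell (row2, sun) = -83/106

row1: w_G1=83/106 w_G3=83/106 w_R=83/106
row2: w_G1=-83/106 w_G3=23/106 w_R=0
total: w_G1=0 w_G3=1 w_R=83/106
asked value: -83/106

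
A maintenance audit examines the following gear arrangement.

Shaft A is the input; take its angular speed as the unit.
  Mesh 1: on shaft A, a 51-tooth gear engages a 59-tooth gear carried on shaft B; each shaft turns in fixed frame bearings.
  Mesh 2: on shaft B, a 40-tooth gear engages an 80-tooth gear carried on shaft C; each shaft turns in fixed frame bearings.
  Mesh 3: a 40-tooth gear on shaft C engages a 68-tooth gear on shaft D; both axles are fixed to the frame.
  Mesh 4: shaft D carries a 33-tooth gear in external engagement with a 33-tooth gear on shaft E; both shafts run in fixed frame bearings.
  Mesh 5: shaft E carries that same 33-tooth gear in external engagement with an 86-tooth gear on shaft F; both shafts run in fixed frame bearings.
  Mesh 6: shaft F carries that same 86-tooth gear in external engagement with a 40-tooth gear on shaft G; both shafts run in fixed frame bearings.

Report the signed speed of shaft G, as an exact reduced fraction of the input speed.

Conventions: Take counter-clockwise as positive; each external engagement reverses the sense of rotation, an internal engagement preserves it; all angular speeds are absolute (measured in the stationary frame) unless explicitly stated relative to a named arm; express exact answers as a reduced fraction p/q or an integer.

6-mesh fixed-axis compound train (all bearings frame-fixed)
mesh 1 [51T→59T]: |ω|/ω_in = 1×51/59 = 51/59, sense flips to −
mesh 2 [40T→80T]: |ω|/ω_in = (51/59)×40/80 = 51/118, sense flips to +
mesh 3 [40T→68T]: |ω|/ω_in = (51/118)×40/68 = 15/59, sense flips to −
mesh 4 [33T→33T]: |ω|/ω_in = (15/59)×33/33 = 15/59, sense flips to +
mesh 5 [33T→86T]: |ω|/ω_in = (15/59)×33/86 = 495/5074, sense flips to −
mesh 6 [86T→40T]: |ω|/ω_in = (495/5074)×86/40 = 99/472, sense flips to +
signed output speed (× input speed) = 99/472

99/472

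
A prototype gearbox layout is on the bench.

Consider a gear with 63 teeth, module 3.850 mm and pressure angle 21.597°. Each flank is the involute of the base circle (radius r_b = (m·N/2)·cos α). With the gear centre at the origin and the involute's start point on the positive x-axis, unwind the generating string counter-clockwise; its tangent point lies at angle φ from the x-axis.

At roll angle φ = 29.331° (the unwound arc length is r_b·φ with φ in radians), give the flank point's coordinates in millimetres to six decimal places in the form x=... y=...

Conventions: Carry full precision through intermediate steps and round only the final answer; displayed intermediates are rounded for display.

class = single-mesh tooth geometry [base-circle involute, m = 3.850, 63T]
pitch radius r_p = m·N/2 = 3.850·63/2 = 121.275000
base radius r_b = r_p·cos α = 121.275000·cos 21.597° = 112.760981
roll angle φ = 29.331° = 0.51192252 rad
x = r_b·(cos φ + φ·sin φ) = 126.582294
y = r_b·(sin φ − φ·cos φ) = 4.911634

x=126.582294 y=4.911634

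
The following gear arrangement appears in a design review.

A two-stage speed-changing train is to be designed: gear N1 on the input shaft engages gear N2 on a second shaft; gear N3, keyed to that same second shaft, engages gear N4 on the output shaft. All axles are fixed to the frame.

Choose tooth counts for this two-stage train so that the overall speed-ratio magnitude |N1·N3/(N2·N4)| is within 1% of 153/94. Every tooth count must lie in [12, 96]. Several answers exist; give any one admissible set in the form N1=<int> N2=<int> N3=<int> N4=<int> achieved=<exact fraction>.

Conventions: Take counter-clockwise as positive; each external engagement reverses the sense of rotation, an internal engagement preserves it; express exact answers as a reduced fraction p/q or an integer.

N1=17 N2=12 N3=54 N4=47 achieved=153/94

class = fixed-axis compound train [2-stage, 153/94 wanted]
target = 153/94 in lowest terms: an exact hit needs N1·N3 = k·153 and N2·N4 = k·94 for one integer k, every count in [12, 96]; additionally prefer no 1:1 stage (N1 ≠ N2, N3 ≠ N4)
k = 1…5: no 1:1-free in-range split of k·153 and k·94 into factor pairs; take k = 6
k = 6: N1·N3 = 918 = 17·54, N2·N4 = 564 = 12·47
achieved = 17·54/(12·47) = 153/94; |achieved − target| = 0 ≤ 153/9400 ✓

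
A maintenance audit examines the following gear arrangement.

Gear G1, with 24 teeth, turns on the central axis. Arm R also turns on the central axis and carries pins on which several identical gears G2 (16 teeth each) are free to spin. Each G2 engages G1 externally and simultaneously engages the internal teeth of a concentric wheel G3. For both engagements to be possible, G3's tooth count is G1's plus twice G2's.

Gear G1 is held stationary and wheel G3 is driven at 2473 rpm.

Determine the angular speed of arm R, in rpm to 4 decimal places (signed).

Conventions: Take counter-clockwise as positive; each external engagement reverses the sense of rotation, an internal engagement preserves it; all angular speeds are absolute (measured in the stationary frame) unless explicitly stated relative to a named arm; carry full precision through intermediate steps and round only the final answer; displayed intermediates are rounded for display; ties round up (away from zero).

+1731.1000 rpm

class = planetary set [G3 = 24+2·16 = 56; Willis about the carrier]
normalise by the input: solve with ω_ring = 1, then scale by 2473 rpm
ring teeth: 24 + 2·16 = 56
24(ω_sun−ω_arm) = −56(ω_ring−ω_arm),  ω_sun = 0, ω_ring = 1
24(0−ω_arm) = −56(1−ω_arm)  ⇒  80·ω_arm = 56  ⇒  ω_arm = 7/10
scale: ω_arm = 7/10 × 2473 rpm = +1731.1000 rpm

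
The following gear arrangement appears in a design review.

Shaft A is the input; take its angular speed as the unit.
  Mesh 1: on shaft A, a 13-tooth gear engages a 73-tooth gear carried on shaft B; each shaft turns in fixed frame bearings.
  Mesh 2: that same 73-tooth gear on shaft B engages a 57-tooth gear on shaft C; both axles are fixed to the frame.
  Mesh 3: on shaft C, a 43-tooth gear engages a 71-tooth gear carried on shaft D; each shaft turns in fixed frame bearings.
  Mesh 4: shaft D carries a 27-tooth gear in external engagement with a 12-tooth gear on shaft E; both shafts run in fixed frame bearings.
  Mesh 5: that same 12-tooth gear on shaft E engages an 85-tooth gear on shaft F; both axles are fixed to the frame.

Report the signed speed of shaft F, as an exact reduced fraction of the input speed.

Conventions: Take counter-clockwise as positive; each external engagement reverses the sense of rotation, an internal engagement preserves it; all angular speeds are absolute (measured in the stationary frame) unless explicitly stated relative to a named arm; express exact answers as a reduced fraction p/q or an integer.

5-mesh fixed-axis compound train (all bearings frame-fixed)
mesh 1 [13T→73T]: |ω|/ω_in = 1×13/73 = 13/73, sense flips to −
mesh 2 [73T→57T]: |ω|/ω_in = (13/73)×73/57 = 13/57, sense flips to +
mesh 3 [43T→71T]: |ω|/ω_in = (13/57)×43/71 = 559/4047, sense flips to −
mesh 4 [27T→12T]: |ω|/ω_in = (559/4047)×27/12 = 1677/5396, sense flips to +
mesh 5 [12T→85T]: |ω|/ω_in = (1677/5396)×12/85 = 5031/114665, sense flips to −
signed output speed (× input speed) = -5031/114665

-5031/114665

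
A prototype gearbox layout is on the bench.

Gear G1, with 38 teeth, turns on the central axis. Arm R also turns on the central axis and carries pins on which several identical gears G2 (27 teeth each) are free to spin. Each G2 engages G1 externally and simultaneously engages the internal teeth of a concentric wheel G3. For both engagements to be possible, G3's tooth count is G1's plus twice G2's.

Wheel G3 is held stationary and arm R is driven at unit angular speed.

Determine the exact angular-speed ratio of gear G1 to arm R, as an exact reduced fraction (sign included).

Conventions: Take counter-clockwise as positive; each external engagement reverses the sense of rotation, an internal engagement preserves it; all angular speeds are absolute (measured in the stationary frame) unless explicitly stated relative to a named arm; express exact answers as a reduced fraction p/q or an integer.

recognized (axles ride arm R): planetary set, 38/27/92 teeth
ring teeth: 38 + 2·27 = 92
38(ω_sun−ω_arm) = −92(ω_ring−ω_arm),  ω_ring = 0, ω_arm = 1
ω_sun = 1 − (92/38)(0−1) = 65/19
ω_out/ω_in = 65/19

65/19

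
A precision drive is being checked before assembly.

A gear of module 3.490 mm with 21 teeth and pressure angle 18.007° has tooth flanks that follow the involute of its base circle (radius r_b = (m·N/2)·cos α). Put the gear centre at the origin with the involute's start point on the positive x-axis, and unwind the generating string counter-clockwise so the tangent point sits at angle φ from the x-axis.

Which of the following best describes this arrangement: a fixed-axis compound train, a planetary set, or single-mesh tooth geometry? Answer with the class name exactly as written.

single-mesh tooth geometry

class = single-mesh tooth geometry [base-circle involute, m = 3.490, 21T]
classification: single-mesh tooth geometry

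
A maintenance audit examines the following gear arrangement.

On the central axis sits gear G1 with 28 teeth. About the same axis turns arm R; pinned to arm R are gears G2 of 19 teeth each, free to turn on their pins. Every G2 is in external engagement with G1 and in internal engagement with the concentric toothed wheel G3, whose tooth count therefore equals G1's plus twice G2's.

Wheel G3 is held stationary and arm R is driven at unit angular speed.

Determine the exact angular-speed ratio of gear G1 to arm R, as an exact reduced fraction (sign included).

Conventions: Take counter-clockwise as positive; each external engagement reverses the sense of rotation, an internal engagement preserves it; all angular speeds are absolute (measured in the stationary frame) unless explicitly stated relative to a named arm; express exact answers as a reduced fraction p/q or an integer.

47/14

recognized (axles ride arm R): planetary set, 28/19/66 teeth
ring teeth: 28 + 2·19 = 66
28(ω_sun−ω_arm) = −66(ω_ring−ω_arm),  ω_ring = 0, ω_arm = 1
ω_sun = 1 − (66/28)(0−1) = 47/14
ω_out/ω_in = 47/14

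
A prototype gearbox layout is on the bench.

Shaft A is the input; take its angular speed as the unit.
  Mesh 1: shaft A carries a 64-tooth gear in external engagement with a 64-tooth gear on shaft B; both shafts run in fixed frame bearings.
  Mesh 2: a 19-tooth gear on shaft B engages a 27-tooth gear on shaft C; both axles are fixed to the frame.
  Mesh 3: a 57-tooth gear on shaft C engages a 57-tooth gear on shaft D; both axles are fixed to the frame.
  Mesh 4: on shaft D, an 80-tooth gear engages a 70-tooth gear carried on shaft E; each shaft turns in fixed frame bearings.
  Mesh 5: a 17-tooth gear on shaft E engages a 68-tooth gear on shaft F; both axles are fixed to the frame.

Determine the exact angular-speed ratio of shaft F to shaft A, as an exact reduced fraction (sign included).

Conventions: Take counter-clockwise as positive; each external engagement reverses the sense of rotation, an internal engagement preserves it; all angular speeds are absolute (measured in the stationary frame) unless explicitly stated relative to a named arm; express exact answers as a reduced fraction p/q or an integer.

class = fixed-axis compound train [5 meshes; 5 ratios multiply, 5 sense flips]
mesh 1 [64T→64T]: running ratio 1, sense −
mesh 2 [19T→27T]: running ratio 19/27, sense +
mesh 3 [57T→57T]: running ratio 19/27, sense −
mesh 4 [80T→70T]: running ratio 152/189, sense +
mesh 5 [17T→68T]: running ratio 38/189, sense −
ω_out/ω_in = -38/189

-38/189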